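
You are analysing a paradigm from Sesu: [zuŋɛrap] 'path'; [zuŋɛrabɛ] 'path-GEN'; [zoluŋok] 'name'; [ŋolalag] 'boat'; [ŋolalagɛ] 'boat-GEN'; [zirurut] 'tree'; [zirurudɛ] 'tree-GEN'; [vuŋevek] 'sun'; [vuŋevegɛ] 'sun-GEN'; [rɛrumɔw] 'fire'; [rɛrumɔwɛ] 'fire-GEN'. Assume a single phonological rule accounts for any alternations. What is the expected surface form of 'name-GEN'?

[zoluŋogɛ]

The root 'sun' surfaces as [vuŋevek] and [vuŋevegɛ], with a stem-final [k] ~ [g] alternation.
Compare 'boat', with invariant [g] in [ŋolalag] and [ŋolalagɛ]: an analysis with underlying /g/ and a rule producing [k] in isolation would wrongly predict alternation here too.
The alternation reflects intervocalic voicing: voiceless stops become voiced between vowels. /k/ is underlying.
From [zoluŋok] the stem 'name' is /zoluŋok/; between vowels this yields [zoluŋogɛ].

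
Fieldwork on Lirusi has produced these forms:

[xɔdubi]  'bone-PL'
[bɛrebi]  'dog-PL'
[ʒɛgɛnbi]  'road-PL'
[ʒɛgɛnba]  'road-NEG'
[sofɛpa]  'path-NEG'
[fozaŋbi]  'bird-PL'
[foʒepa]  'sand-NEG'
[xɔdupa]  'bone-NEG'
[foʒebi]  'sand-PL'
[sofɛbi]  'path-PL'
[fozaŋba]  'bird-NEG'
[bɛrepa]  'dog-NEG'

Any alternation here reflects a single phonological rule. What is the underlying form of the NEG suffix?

/-pa/

The NEG suffix surfaces as [-ba] and [-pa], depending on the final segment of the stem.
By contrast the PL suffix keeps its initial [b] throughout — that segment must be underlying.
The NEG suffix is therefore /-pa/ underlyingly, with post-nasal voicing: voiceless stops become voiced after a nasal.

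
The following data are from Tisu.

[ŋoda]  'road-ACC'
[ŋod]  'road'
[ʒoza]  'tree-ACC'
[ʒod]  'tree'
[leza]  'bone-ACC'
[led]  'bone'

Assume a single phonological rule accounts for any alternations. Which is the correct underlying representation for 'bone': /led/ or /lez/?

The stem for 'bone' ends in [z] in [leza] but [d] in [led].
If /d/ were underlying and a rule turned it into [z] before the ACC suffix, 'road' would also alternate; but it has [d] in both [ŋoda] and [ŋod].
Therefore /z/ is basic and [d] is derived by word-final hardening (voiced fricatives become stops word-finally).

/lez/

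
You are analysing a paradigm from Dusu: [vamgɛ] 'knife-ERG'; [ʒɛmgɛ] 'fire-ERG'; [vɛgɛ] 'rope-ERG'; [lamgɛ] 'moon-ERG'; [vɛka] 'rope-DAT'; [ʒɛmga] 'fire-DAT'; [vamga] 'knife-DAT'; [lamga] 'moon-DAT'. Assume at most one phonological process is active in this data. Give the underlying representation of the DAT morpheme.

The DAT morpheme has two allomorphs, [-ga] and [-ka].
By contrast the ERG suffix keeps its initial [g] throughout — that segment must be underlying.
So the underlying form is /-ka/, and voiceless stops become voiced after a nasal.

/-ka/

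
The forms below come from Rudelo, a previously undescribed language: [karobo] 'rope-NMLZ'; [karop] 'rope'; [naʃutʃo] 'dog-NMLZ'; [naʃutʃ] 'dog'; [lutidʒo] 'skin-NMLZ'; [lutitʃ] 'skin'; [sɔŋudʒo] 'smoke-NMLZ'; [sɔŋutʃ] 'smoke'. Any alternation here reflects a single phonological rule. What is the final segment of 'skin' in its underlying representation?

'skin' shows [dʒ] ~ [tʃ] at the end of the stem ([lutidʒo] vs [lutitʃ]).
But 'dog' keeps [tʃ] in both environments ([naʃutʃo], [naʃutʃ]), so there is no rule changing /tʃ/ to [dʒ] before the NMLZ suffix.
The alternation reflects word-final obstruent devoicing: voiced obstruents become voiceless word-finally. /dʒ/ is underlying.

/dʒ/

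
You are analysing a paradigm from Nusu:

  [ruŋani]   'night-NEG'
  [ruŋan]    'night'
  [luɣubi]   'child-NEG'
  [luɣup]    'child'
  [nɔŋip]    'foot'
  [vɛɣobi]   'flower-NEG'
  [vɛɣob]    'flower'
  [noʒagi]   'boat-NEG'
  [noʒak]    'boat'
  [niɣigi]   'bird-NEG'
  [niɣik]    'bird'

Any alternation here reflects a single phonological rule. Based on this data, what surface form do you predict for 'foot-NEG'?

[nɔŋibi]

The root 'child' surfaces as [luɣubi] and [luɣup], with a stem-final [b] ~ [p] alternation.
But 'flower' keeps [b] in both environments ([vɛɣobi], [vɛɣob]), so there is no rule changing /b/ to [p] in isolation.
Therefore /p/ is basic and [b] is derived by intervocalic voicing (voiceless stops become voiced between vowels).
From [nɔŋip] the stem 'foot' is /nɔŋip/; between vowels this yields [nɔŋibi].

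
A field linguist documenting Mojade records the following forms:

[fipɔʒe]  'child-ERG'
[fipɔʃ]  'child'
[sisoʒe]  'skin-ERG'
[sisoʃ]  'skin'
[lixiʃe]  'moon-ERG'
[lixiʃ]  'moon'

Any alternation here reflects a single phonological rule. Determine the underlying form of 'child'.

/fipɔʒ/

'child' shows [ʒ] ~ [ʃ] at the end of the stem ([fipɔʒe] vs [fipɔʃ]).
The stem 'moon' ([lixiʃe], [lixiʃ]) shows [ʃ] unchanged in both environments, so [ʃ] cannot be basic with [ʒ] derived before the ERG suffix.
The underlying segment must be /ʒ/; voiced obstruents become voiceless word-finally, yielding [ʃ] there.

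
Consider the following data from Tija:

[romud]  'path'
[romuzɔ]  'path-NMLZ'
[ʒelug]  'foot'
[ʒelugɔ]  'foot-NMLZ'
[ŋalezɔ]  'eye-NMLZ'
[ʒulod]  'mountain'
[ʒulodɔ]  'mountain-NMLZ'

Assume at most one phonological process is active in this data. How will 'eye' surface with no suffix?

The stem for 'path' ends in [d] in [romud] but [z] in [romuzɔ].
If /d/ were underlying and a rule turned it into [z] before the NMLZ suffix, 'mountain' would also alternate; but it has [d] in both [ʒulod] and [ʒulodɔ].
Therefore /z/ is basic and [d] is derived by word-final hardening (voiced fricatives become stops word-finally).
The one attested form of 'eye', [ŋalezɔ], shows underlying /ŋalez/. Applying the same rule word-finally gives [ŋaled].

[ŋaled]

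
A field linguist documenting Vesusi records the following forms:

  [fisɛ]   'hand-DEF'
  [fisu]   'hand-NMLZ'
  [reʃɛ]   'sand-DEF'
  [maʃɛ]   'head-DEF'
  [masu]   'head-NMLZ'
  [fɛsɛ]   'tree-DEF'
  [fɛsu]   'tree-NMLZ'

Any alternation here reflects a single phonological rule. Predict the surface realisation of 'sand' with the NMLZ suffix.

The root 'head' surfaces as [maʃɛ] and [masu], with a stem-final [ʃ] ~ [s] alternation.
Compare 'hand', with invariant [s] in [fisɛ] and [fisu]: an analysis with underlying /s/ and a rule producing [ʃ] before the DEF suffix would wrongly predict alternation here too.
The alternation reflects depalatalization: palato-alveolar /ʃ/ becomes [s] when no front vowel follows. /ʃ/ is underlying.
The one attested form of 'sand', [reʃɛ], shows underlying /reʃ/. Applying the same rule when no front vowel follows gives [resu].

[resu]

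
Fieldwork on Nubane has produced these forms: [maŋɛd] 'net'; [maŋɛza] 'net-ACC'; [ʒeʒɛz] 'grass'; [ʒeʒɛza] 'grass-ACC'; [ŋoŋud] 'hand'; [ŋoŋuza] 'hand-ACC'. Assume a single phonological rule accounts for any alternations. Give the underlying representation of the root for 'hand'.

In [ŋoŋud] and [ŋoŋuza] the final segment of 'hand' alternates: [d] ~ [z].
But 'grass' keeps [z] in both environments ([ʒeʒɛz], [ʒeʒɛza]), so there is no rule changing /z/ to [d] in isolation.
So /d/ is underlying, and a rule of intervocalic spirantization — voiced stops become fricatives between vowels — gives [z].

/ŋoŋud/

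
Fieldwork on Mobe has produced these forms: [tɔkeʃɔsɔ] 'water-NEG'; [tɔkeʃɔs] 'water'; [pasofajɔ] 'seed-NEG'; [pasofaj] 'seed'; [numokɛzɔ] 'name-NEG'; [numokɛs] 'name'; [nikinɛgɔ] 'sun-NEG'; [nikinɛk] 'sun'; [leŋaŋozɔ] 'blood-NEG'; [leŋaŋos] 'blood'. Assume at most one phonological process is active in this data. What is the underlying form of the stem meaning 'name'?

In [numokɛzɔ] and [numokɛs] the final segment of 'name' alternates: [z] ~ [s].
The stem 'water' ([tɔkeʃɔsɔ], [tɔkeʃɔs]) shows [s] unchanged in both environments, so [s] cannot be basic with [z] derived before the NEG suffix.
The underlying segment must be /z/; voiced obstruents become voiceless word-finally, yielding [s] there.
Hence 'name' is /numokɛz/ underlyingly.

/numokɛz/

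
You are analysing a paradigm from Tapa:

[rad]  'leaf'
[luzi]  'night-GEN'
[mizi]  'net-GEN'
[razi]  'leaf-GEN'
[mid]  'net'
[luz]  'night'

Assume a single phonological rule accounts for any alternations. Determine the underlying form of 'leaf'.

'leaf' shows [d] ~ [z] at the end of the stem ([rad] vs [razi]).
But 'night' keeps [z] in both environments ([luz], [luzi]), so there is no rule changing /z/ to [d] in isolation.
The underlying segment must be /d/; voiced stops become fricatives between vowels, yielding [z] there.
The underlying form of 'leaf' is therefore /rad/.

/rad/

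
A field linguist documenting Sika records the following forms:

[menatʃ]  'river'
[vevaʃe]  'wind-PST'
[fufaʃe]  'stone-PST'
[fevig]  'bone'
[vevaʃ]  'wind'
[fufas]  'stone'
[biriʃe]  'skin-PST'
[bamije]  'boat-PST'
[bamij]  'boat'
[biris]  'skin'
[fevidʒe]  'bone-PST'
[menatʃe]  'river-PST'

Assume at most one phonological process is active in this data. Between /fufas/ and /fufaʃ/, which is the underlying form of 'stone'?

/fufas/

In [fufas] and [fufaʃe] the final segment of 'stone' alternates: [s] ~ [ʃ].
Compare 'wind', with invariant [ʃ] in [vevaʃ] and [vevaʃe]: an analysis with underlying /ʃ/ and a rule producing [s] in isolation would wrongly predict alternation here too.
So /s/ is underlying, and a rule of palatalization before a front vowel — /g/ and /s/ become palato-alveolar [dʒ] and [ʃ] before a front vowel — gives [ʃ].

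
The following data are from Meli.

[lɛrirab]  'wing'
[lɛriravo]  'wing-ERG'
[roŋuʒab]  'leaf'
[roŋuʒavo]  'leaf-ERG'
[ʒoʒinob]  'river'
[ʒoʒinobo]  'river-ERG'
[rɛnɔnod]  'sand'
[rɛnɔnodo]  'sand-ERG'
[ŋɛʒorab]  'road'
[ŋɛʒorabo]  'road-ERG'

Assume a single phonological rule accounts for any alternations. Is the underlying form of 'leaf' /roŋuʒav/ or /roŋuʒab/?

In [roŋuʒab] and [roŋuʒavo] the final segment of 'leaf' alternates: [b] ~ [v].
But 'river' keeps [b] in both environments ([ʒoʒinob], [ʒoʒinobo]), so there is no rule changing /b/ to [v] before the ERG suffix.
The underlying segment must be /v/; voiced fricatives become stops word-finally, yielding [b] there.

/roŋuʒav/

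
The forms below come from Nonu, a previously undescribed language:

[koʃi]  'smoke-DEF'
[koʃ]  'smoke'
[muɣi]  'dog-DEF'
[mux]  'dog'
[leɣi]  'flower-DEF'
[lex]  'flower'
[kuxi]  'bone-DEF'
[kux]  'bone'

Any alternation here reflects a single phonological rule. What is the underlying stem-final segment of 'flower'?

'flower' shows [ɣ] ~ [x] at the end of the stem ([leɣi] vs [lex]).
The stem 'bone' ([kuxi], [kux]) shows [x] unchanged in both environments, so [x] cannot be basic with [ɣ] derived before the DEF suffix.
The alternation reflects word-final obstruent devoicing: voiced obstruents become voiceless word-finally. /ɣ/ is underlying.

/ɣ/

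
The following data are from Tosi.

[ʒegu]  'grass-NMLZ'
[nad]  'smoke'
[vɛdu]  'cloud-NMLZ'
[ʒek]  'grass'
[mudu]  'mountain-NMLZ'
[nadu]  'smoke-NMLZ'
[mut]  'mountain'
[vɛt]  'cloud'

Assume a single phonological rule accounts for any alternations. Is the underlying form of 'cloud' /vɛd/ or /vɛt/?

/vɛt/

The stem for 'cloud' ends in [d] in [vɛdu] but [t] in [vɛt].
But 'smoke' keeps [d] in both environments ([nadu], [nad]), so there is no rule changing /d/ to [t] in isolation.
Therefore /t/ is basic and [d] is derived by intervocalic voicing (voiceless stops become voiced between vowels).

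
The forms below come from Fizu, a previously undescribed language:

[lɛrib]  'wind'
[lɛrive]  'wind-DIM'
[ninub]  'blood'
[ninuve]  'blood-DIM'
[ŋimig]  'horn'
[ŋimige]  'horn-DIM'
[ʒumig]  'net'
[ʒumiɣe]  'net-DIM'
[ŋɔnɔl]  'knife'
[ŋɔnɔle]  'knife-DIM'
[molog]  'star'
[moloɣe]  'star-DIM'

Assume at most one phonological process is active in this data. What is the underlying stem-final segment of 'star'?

/ɣ/

In [molog] and [moloɣe] the final segment of 'star' alternates: [g] ~ [ɣ].
But 'horn' keeps [g] in both environments ([ŋimig], [ŋimige]), so there is no rule changing /g/ to [ɣ] before the DIM suffix.
The underlying segment must be /ɣ/; voiced fricatives become stops word-finally, yielding [g] there.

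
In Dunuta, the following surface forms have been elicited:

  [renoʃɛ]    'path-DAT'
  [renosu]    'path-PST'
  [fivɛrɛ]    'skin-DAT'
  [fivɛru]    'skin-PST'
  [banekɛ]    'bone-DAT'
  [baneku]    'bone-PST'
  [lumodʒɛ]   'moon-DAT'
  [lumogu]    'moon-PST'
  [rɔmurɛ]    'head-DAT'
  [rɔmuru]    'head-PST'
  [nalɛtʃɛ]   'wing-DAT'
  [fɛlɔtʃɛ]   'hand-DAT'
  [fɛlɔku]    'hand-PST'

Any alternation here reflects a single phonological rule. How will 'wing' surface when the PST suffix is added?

In [fɛlɔtʃɛ] and [fɛlɔku] the final segment of 'hand' alternates: [tʃ] ~ [k].
But 'bone' keeps [k] in both environments ([banekɛ], [baneku]), so there is no rule changing /k/ to [tʃ] before the DAT suffix.
So /tʃ/ is underlying, and a rule of depalatalization — palato-alveolar /tʃ/, /dʒ/ and /ʃ/ become [k], [g] and [s] when no front vowel follows — gives [k].
From [nalɛtʃɛ] the stem 'wing' is /nalɛtʃ/; when no front vowel follows this yields [nalɛku].

[nalɛku]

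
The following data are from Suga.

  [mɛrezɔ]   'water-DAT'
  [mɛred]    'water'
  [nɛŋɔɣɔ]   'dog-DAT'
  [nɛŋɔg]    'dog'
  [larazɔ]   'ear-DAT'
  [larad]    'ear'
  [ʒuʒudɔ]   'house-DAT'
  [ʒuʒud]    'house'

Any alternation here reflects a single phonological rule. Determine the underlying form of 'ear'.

'ear' shows [z] ~ [d] at the end of the stem ([larazɔ] vs [larad]).
But 'house' keeps [d] in both environments ([ʒuʒudɔ], [ʒuʒud]), so there is no rule changing /d/ to [z] before the DAT suffix.
The alternation reflects word-final hardening: voiced fricatives become stops word-finally. /z/ is underlying.

/laraz/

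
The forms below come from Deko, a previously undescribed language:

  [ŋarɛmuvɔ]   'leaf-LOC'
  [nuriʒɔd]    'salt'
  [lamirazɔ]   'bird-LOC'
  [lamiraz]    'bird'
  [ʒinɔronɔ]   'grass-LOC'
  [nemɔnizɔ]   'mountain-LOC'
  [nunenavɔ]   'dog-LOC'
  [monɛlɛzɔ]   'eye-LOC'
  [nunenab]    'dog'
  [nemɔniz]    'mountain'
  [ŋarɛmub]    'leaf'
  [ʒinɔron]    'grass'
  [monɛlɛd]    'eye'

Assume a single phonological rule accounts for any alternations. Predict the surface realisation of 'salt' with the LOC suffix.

[nuriʒɔzɔ]

The stem for 'eye' ends in [z] in [monɛlɛzɔ] but [d] in [monɛlɛd].
Compare 'bird', with invariant [z] in [lamirazɔ] and [lamiraz]: an analysis with underlying /z/ and a rule producing [d] in isolation would wrongly predict alternation here too.
The underlying segment must be /d/; voiced stops become fricatives between vowels, yielding [z] there.
From [nuriʒɔd] the stem 'salt' is /nuriʒɔd/; between vowels this yields [nuriʒɔzɔ].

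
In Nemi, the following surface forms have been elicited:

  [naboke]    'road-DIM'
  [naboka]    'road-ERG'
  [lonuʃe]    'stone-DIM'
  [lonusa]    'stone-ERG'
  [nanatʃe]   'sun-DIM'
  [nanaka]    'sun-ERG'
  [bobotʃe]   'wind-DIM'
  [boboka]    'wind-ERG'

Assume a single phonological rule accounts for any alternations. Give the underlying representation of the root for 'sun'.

In [nanatʃe] and [nanaka] the final segment of 'sun' alternates: [tʃ] ~ [k].
If /k/ were underlying and a rule turned it into [tʃ] before the DIM suffix, 'road' would also alternate; but it has [k] in both [naboke] and [naboka].
So /tʃ/ is underlying, and a rule of depalatalization — palato-alveolar /tʃ/ and /ʃ/ become [k] and [s] when no front vowel follows — gives [k].
The underlying form of 'sun' is therefore /nanatʃ/.

/nanatʃ/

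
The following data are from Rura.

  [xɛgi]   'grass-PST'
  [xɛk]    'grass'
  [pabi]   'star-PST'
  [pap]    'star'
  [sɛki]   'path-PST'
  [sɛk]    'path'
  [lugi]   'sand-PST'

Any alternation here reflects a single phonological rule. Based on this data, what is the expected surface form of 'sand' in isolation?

[luk]

In [xɛgi] and [xɛk] the final segment of 'grass' alternates: [g] ~ [k].
But 'path' keeps [k] in both environments ([sɛki], [sɛk]), so there is no rule changing /k/ to [g] before the PST suffix.
The underlying segment must be /g/; voiced obstruents become voiceless word-finally, yielding [k] there.
From [lugi] the stem 'sand' is /lug/; word-finally this yields [luk].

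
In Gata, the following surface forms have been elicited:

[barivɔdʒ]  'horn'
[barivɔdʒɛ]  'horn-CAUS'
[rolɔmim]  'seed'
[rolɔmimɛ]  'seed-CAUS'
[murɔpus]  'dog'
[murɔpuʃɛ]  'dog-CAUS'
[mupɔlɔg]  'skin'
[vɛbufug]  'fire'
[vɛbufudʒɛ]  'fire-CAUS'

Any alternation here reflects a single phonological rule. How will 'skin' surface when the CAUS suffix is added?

[mupɔlɔdʒɛ]

The root 'fire' surfaces as [vɛbufug] and [vɛbufudʒɛ], with a stem-final [g] ~ [dʒ] alternation.
But 'horn' keeps [dʒ] in both environments ([barivɔdʒ], [barivɔdʒɛ]), so there is no rule changing /dʒ/ to [g] in isolation.
So /g/ is underlying, and a rule of palatalization before a front vowel — /g/ and /s/ become palato-alveolar [dʒ] and [ʃ] before a front vowel — gives [dʒ].
From [mupɔlɔg] the stem 'skin' is /mupɔlɔg/; before a front vowel this yields [mupɔlɔdʒɛ].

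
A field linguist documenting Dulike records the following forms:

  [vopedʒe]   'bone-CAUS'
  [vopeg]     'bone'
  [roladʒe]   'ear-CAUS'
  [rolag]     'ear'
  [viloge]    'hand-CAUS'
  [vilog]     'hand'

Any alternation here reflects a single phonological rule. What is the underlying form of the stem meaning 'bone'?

The stem for 'bone' ends in [dʒ] in [vopedʒe] but [g] in [vopeg].
The stem 'hand' ([viloge], [vilog]) shows [g] unchanged in both environments, so [g] cannot be basic with [dʒ] derived before the CAUS suffix.
Therefore /dʒ/ is basic and [g] is derived by depalatalization (palato-alveolar /dʒ/ becomes [g] when no front vowel follows).

/vopedʒ/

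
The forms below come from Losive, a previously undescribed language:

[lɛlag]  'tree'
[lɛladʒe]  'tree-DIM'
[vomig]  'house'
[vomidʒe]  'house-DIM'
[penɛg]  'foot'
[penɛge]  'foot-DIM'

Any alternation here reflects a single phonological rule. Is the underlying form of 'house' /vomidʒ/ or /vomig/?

/vomidʒ/

'house' shows [g] ~ [dʒ] at the end of the stem ([vomig] vs [vomidʒe]).
If /g/ were underlying and a rule turned it into [dʒ] before the DIM suffix, 'foot' would also alternate; but it has [g] in both [penɛg] and [penɛge].
Therefore /dʒ/ is basic and [g] is derived by depalatalization (palato-alveolar /dʒ/ becomes [g] when no front vowel follows).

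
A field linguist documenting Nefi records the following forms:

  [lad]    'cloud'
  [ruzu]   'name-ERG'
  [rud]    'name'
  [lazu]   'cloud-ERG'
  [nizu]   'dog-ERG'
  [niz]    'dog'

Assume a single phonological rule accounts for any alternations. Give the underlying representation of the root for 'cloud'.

/lad/

The root 'cloud' surfaces as [lazu] and [lad], with a stem-final [z] ~ [d] alternation.
The stem 'dog' ([nizu], [niz]) shows [z] unchanged in both environments, so [z] cannot be basic with [d] derived in isolation.
Therefore /d/ is basic and [z] is derived by intervocalic spirantization (voiced stops become fricatives between vowels).
The underlying form of 'cloud' is therefore /lad/.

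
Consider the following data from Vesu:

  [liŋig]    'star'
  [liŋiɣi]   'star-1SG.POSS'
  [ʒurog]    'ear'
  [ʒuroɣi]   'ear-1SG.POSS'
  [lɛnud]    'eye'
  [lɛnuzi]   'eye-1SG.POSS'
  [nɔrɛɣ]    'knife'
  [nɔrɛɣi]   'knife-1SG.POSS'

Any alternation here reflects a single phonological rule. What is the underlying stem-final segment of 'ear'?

The root 'ear' surfaces as [ʒurog] and [ʒuroɣi], with a stem-final [g] ~ [ɣ] alternation.
If /ɣ/ were underlying and a rule turned it into [g] in isolation, 'knife' would also alternate; but it has [ɣ] in both [nɔrɛɣ] and [nɔrɛɣi].
The alternation reflects intervocalic spirantization: voiced stops become fricatives between vowels. /g/ is underlying.

/g/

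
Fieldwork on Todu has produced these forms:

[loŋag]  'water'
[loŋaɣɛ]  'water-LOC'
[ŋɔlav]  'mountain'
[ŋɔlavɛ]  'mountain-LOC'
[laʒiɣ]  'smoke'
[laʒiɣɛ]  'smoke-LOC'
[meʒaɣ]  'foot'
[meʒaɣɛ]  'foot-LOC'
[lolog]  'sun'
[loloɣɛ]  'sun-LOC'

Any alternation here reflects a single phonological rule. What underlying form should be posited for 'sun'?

'sun' shows [g] ~ [ɣ] at the end of the stem ([lolog] vs [loloɣɛ]).
If /ɣ/ were underlying and a rule turned it into [g] in isolation, 'smoke' would also alternate; but it has [ɣ] in both [laʒiɣ] and [laʒiɣɛ].
The underlying segment must be /g/; voiced stops become fricatives between vowels, yielding [ɣ] there.
Hence 'sun' is /lolog/ underlyingly.

/lolog/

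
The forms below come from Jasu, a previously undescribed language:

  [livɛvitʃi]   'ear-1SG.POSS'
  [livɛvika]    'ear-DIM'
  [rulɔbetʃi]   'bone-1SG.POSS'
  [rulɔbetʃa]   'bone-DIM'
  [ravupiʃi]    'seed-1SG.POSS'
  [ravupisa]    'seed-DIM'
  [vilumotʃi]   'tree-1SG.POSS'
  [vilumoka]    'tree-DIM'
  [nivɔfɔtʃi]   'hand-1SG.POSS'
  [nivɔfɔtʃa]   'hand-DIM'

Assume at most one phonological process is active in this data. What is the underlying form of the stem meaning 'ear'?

/livɛvik/

'ear' shows [tʃ] ~ [k] at the end of the stem ([livɛvitʃi] vs [livɛvika]).
The stem 'bone' ([rulɔbetʃi], [rulɔbetʃa]) shows [tʃ] unchanged in both environments, so [tʃ] cannot be basic with [k] derived before the DIM suffix.
Therefore /k/ is basic and [tʃ] is derived by palatalization before a front vowel (/k/ and /s/ become palato-alveolar [tʃ] and [ʃ] before a front vowel).
So 'ear' = /livɛvik/.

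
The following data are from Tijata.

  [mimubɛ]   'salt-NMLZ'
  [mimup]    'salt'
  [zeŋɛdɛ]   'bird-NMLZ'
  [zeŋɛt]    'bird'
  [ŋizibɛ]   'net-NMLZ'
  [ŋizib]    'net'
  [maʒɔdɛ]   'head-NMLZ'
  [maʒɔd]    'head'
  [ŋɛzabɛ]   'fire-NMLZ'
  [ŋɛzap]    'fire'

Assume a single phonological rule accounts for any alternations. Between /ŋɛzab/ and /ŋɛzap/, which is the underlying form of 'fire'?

'fire' shows [b] ~ [p] at the end of the stem ([ŋɛzabɛ] vs [ŋɛzap]).
The stem 'net' ([ŋizibɛ], [ŋizib]) shows [b] unchanged in both environments, so [b] cannot be basic with [p] derived in isolation.
Therefore /p/ is basic and [b] is derived by intervocalic voicing (voiceless stops become voiced between vowels).

/ŋɛzap/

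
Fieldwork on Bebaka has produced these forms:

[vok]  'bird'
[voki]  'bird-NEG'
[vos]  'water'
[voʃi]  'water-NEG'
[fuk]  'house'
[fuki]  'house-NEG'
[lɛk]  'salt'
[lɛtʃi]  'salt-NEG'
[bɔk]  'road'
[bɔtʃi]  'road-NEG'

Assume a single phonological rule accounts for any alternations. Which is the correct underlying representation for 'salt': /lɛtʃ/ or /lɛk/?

The root 'salt' surfaces as [lɛk] and [lɛtʃi], with a stem-final [k] ~ [tʃ] alternation.
If /k/ were underlying and a rule turned it into [tʃ] before the NEG suffix, 'house' would also alternate; but it has [k] in both [fuk] and [fuki].
The alternation reflects depalatalization: palato-alveolar /tʃ/ and /ʃ/ become [k] and [s] when no front vowel follows. /tʃ/ is underlying.

/lɛtʃ/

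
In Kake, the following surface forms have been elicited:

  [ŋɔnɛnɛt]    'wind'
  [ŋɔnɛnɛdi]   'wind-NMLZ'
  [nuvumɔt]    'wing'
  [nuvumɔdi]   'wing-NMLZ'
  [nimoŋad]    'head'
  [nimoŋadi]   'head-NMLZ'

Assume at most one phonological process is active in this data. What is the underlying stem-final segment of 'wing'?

/t/

The root 'wing' surfaces as [nuvumɔt] and [nuvumɔdi], with a stem-final [t] ~ [d] alternation.
But 'head' keeps [d] in both environments ([nimoŋad], [nimoŋadi]), so there is no rule changing /d/ to [t] in isolation.
So /t/ is underlying, and a rule of intervocalic voicing — voiceless stops become voiced between vowels — gives [d].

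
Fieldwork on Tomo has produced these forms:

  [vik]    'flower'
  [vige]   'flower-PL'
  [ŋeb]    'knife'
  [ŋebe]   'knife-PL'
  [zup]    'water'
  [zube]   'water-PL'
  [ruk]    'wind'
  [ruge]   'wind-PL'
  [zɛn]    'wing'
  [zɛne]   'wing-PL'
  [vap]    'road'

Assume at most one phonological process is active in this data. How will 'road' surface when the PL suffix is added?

The stem for 'water' ends in [p] in [zup] but [b] in [zube].
But 'knife' keeps [b] in both environments ([ŋeb], [ŋebe]), so there is no rule changing /b/ to [p] in isolation.
The underlying segment must be /p/; voiceless stops become voiced between vowels, yielding [b] there.
From [vap] the stem 'road' is /vap/; between vowels this yields [vabe].

[vabe]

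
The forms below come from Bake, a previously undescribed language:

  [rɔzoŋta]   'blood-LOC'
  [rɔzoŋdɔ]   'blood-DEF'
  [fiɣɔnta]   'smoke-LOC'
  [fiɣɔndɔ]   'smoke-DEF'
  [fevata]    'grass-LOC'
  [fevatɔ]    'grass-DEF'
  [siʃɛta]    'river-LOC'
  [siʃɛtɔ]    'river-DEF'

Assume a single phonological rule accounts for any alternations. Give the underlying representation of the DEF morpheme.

/-dɔ/

The DEF suffix surfaces as [-dɔ] and [-tɔ], depending on the final segment of the stem.
The LOC suffix, which begins with [t], is invariant after every stem; so [t] is not altered by any rule here.
So the underlying form is /-dɔ/, and voiced stops become voiceless after a vowel.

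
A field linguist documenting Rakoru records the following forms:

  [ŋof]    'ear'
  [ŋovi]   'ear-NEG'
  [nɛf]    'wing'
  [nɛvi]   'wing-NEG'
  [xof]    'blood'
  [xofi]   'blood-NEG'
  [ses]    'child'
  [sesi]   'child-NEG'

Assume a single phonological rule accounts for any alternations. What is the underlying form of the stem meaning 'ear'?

/ŋov/

The root 'ear' surfaces as [ŋof] and [ŋovi], with a stem-final [f] ~ [v] alternation.
Compare 'blood', with invariant [f] in [xof] and [xofi]: an analysis with underlying /f/ and a rule producing [v] before the NEG suffix would wrongly predict alternation here too.
So /v/ is underlying, and a rule of word-final obstruent devoicing — voiced obstruents become voiceless word-finally — gives [f].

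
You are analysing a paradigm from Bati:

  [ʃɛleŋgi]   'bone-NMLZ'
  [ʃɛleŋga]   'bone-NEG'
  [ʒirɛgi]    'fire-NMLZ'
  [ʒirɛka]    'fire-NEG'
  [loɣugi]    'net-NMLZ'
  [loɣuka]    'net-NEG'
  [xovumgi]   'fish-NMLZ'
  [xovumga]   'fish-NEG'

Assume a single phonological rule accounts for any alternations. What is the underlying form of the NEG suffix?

The NEG morpheme has two allomorphs, [-ga] and [-ka].
The NMLZ suffix, which begins with [g], is invariant after every stem; so [g] is not altered by any rule here.
The NEG suffix is therefore /-ka/ underlyingly, with post-nasal voicing: voiceless stops become voiced after a nasal.

/-ka/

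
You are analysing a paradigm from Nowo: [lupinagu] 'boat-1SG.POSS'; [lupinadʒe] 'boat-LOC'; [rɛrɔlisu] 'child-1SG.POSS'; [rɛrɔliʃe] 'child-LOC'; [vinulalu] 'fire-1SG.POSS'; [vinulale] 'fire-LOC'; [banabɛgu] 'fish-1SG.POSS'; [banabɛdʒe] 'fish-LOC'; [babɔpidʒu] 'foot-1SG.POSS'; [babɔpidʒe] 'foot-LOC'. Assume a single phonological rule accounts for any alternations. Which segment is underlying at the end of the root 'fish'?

/g/

In [banabɛgu] and [banabɛdʒe] the final segment of 'fish' alternates: [g] ~ [dʒ].
But 'foot' keeps [dʒ] in both environments ([babɔpidʒu], [babɔpidʒe]), so there is no rule changing /dʒ/ to [g] before the 1SG.POSS suffix.
The underlying segment must be /g/; /g/ and /s/ become palato-alveolar [dʒ] and [ʃ] before a front vowel, yielding [dʒ] there.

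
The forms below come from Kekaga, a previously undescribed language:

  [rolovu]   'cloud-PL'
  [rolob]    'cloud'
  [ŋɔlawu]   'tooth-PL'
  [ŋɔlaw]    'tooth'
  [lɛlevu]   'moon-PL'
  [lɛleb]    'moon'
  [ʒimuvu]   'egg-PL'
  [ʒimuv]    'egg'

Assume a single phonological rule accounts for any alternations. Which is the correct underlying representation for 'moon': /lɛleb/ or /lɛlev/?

/lɛleb/

'moon' shows [v] ~ [b] at the end of the stem ([lɛlevu] vs [lɛleb]).
But 'egg' keeps [v] in both environments ([ʒimuvu], [ʒimuv]), so there is no rule changing /v/ to [b] in isolation.
So /b/ is underlying, and a rule of intervocalic spirantization — voiced stops become fricatives between vowels — gives [v].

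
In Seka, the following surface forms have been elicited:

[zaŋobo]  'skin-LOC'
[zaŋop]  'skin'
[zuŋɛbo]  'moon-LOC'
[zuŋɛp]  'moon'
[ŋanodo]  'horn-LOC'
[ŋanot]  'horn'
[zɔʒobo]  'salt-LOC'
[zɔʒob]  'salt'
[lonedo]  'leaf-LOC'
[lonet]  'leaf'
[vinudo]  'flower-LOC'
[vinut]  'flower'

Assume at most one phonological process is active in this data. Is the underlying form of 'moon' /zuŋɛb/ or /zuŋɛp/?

/zuŋɛp/

In [zuŋɛbo] and [zuŋɛp] the final segment of 'moon' alternates: [b] ~ [p].
If /b/ were underlying and a rule turned it into [p] in isolation, 'salt' would also alternate; but it has [b] in both [zɔʒobo] and [zɔʒob].
The underlying segment must be /p/; voiceless stops become voiced between vowels, yielding [b] there.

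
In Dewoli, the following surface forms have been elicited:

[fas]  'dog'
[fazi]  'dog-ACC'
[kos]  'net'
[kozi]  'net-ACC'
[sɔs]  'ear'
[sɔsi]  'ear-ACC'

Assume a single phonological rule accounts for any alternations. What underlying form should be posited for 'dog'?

The root 'dog' surfaces as [fas] and [fazi], with a stem-final [s] ~ [z] alternation.
Compare 'ear', with invariant [s] in [sɔs] and [sɔsi]: an analysis with underlying /s/ and a rule producing [z] before the ACC suffix would wrongly predict alternation here too.
The alternation reflects word-final obstruent devoicing: voiced obstruents become voiceless word-finally. /z/ is underlying.

/faz/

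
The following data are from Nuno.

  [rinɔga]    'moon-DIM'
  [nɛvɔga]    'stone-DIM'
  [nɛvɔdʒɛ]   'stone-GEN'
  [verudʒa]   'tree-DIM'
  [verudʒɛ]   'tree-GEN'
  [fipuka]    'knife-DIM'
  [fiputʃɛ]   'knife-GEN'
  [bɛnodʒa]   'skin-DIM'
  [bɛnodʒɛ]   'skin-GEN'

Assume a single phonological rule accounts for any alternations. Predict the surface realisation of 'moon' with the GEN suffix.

The root 'stone' surfaces as [nɛvɔga] and [nɛvɔdʒɛ], with a stem-final [g] ~ [dʒ] alternation.
The stem 'skin' ([bɛnodʒa], [bɛnodʒɛ]) shows [dʒ] unchanged in both environments, so [dʒ] cannot be basic with [g] derived before the DIM suffix.
So /g/ is underlying, and a rule of palatalization before a front vowel — /k/ and /g/ become palato-alveolar [tʃ] and [dʒ] before a front vowel — gives [dʒ].
The one attested form of 'moon', [rinɔga], shows underlying /rinɔg/. Applying the same rule before a front vowel gives [rinɔdʒɛ].

[rinɔdʒɛ]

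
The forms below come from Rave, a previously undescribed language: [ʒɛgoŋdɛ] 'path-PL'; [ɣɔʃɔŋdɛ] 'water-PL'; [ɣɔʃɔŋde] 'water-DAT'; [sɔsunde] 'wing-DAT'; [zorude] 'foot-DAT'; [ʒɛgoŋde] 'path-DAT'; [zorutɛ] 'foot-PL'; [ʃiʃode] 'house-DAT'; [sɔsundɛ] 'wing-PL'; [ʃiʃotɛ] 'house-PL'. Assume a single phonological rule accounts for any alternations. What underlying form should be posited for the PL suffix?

/-tɛ/

The PL morpheme has two allomorphs, [-dɛ] and [-tɛ].
The DAT suffix, which begins with [d], is invariant after every stem; so [d] is not altered by any rule here.
So the underlying form is /-tɛ/, and voiceless stops become voiced after a nasal.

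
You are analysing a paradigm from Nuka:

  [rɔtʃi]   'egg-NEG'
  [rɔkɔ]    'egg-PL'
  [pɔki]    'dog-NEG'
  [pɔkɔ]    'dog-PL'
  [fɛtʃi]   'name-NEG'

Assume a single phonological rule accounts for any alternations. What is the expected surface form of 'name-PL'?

In [rɔtʃi] and [rɔkɔ] the final segment of 'egg' alternates: [tʃ] ~ [k].
Compare 'dog', with invariant [k] in [pɔki] and [pɔkɔ]: an analysis with underlying /k/ and a rule producing [tʃ] before the NEG suffix would wrongly predict alternation here too.
Therefore /tʃ/ is basic and [k] is derived by depalatalization (palato-alveolar /tʃ/ becomes [k] when no front vowel follows).
From [fɛtʃi] the stem 'name' is /fɛtʃ/; when no front vowel follows this yields [fɛkɔ].

[fɛkɔ]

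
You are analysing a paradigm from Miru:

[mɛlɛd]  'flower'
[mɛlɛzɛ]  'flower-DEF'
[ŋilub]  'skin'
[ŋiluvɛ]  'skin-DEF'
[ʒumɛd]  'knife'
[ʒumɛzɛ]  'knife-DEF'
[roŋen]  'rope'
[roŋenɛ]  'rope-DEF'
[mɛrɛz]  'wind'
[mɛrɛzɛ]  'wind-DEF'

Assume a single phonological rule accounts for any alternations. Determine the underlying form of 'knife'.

The root 'knife' surfaces as [ʒumɛd] and [ʒumɛzɛ], with a stem-final [d] ~ [z] alternation.
The stem 'wind' ([mɛrɛz], [mɛrɛzɛ]) shows [z] unchanged in both environments, so [z] cannot be basic with [d] derived in isolation.
So /d/ is underlying, and a rule of intervocalic spirantization — voiced stops become fricatives between vowels — gives [z].

/ʒumɛd/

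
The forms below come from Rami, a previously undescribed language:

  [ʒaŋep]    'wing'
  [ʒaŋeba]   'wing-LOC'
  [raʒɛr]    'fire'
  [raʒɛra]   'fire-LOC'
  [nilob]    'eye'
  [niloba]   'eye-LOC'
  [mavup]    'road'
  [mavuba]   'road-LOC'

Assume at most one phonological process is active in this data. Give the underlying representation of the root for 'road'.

In [mavup] and [mavuba] the final segment of 'road' alternates: [p] ~ [b].
The stem 'eye' ([nilob], [niloba]) shows [b] unchanged in both environments, so [b] cannot be basic with [p] derived in isolation.
The underlying segment must be /p/; voiceless stops become voiced between vowels, yielding [b] there.
So 'road' = /mavup/.

/mavup/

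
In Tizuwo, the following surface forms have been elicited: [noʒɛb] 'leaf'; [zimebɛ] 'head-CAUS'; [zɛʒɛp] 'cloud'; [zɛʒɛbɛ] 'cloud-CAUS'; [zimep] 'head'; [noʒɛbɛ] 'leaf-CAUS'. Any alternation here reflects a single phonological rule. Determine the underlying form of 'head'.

The root 'head' surfaces as [zimebɛ] and [zimep], with a stem-final [b] ~ [p] alternation.
But 'leaf' keeps [b] in both environments ([noʒɛbɛ], [noʒɛb]), so there is no rule changing /b/ to [p] in isolation.
The underlying segment must be /p/; voiceless stops become voiced between vowels, yielding [b] there.
Hence 'head' is /zimep/ underlyingly.

/zimep/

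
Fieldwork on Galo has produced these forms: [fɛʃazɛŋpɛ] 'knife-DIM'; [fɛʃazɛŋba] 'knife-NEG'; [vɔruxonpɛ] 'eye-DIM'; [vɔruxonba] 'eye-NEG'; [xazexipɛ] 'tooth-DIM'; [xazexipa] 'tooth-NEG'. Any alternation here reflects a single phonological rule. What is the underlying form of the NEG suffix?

The NEG morpheme has two allomorphs, [-ba] and [-pa].
By contrast the DIM suffix keeps its initial [p] throughout — that segment must be underlying.
So the underlying form is /-ba/, and voiced stops become voiceless after a vowel.

/-ba/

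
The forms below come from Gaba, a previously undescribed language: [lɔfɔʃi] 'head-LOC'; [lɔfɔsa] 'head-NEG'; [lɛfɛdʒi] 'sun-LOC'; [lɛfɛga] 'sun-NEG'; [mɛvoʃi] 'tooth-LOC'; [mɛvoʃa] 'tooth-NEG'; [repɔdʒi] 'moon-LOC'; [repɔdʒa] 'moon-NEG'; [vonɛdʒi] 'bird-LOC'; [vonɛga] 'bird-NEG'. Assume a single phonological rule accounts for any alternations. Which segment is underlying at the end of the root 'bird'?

'bird' shows [dʒ] ~ [g] at the end of the stem ([vonɛdʒi] vs [vonɛga]).
The stem 'moon' ([repɔdʒi], [repɔdʒa]) shows [dʒ] unchanged in both environments, so [dʒ] cannot be basic with [g] derived before the NEG suffix.
Therefore /g/ is basic and [dʒ] is derived by palatalization before a front vowel (/g/ and /s/ become palato-alveolar [dʒ] and [ʃ] before a front vowel).

/g/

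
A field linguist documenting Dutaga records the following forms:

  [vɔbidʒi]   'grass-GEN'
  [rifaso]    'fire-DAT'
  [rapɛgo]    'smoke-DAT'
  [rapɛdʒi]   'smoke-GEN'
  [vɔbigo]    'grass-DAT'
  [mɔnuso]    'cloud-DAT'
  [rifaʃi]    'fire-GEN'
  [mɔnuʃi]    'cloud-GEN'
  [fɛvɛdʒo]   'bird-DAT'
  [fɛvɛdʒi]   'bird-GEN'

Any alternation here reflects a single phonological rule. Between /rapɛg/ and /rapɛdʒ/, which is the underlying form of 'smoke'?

The root 'smoke' surfaces as [rapɛgo] and [rapɛdʒi], with a stem-final [g] ~ [dʒ] alternation.
But 'bird' keeps [dʒ] in both environments ([fɛvɛdʒo], [fɛvɛdʒi]), so there is no rule changing /dʒ/ to [g] before the DAT suffix.
The underlying segment must be /g/; /g/ and /s/ become palato-alveolar [dʒ] and [ʃ] before a front vowel, yielding [dʒ] there.

/rapɛg/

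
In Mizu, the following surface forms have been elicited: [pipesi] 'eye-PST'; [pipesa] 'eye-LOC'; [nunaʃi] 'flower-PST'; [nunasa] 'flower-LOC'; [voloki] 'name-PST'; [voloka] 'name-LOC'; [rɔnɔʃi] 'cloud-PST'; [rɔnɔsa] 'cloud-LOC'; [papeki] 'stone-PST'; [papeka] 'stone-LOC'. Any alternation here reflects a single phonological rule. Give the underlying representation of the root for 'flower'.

The stem for 'flower' ends in [ʃ] in [nunaʃi] but [s] in [nunasa].
The stem 'eye' ([pipesi], [pipesa]) shows [s] unchanged in both environments, so [s] cannot be basic with [ʃ] derived before the PST suffix.
The alternation reflects depalatalization: palato-alveolar /ʃ/ becomes [s] when no front vowel follows. /ʃ/ is underlying.

/nunaʃ/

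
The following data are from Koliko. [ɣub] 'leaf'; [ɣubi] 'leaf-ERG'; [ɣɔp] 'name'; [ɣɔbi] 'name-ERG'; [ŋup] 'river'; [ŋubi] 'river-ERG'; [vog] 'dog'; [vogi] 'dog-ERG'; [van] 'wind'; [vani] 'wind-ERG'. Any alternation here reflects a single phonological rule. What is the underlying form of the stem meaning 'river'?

'river' shows [p] ~ [b] at the end of the stem ([ŋup] vs [ŋubi]).
Compare 'leaf', with invariant [b] in [ɣub] and [ɣubi]: an analysis with underlying /b/ and a rule producing [p] in isolation would wrongly predict alternation here too.
The underlying segment must be /p/; voiceless stops become voiced between vowels, yielding [b] there.

/ŋup/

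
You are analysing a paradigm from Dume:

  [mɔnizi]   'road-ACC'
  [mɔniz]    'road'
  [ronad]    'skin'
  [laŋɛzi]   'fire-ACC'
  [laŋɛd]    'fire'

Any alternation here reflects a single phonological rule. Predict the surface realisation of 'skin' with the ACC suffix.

[ronazi]

The root 'fire' surfaces as [laŋɛzi] and [laŋɛd], with a stem-final [z] ~ [d] alternation.
If /z/ were underlying and a rule turned it into [d] in isolation, 'road' would also alternate; but it has [z] in both [mɔnizi] and [mɔniz].
Therefore /d/ is basic and [z] is derived by intervocalic spirantization (voiced stops become fricatives between vowels).
The one attested form of 'skin', [ronad], shows underlying /ronad/. Applying the same rule between vowels gives [ronazi].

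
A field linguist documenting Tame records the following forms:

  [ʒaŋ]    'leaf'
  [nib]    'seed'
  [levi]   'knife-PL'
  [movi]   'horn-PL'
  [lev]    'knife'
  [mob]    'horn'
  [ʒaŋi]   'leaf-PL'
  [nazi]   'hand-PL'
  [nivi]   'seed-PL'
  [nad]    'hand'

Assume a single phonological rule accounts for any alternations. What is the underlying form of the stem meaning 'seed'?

The stem for 'seed' ends in [v] in [nivi] but [b] in [nib].
Compare 'knife', with invariant [v] in [levi] and [lev]: an analysis with underlying /v/ and a rule producing [b] in isolation would wrongly predict alternation here too.
Therefore /b/ is basic and [v] is derived by intervocalic spirantization (voiced stops become fricatives between vowels).
The underlying form of 'seed' is therefore /nib/.

/nib/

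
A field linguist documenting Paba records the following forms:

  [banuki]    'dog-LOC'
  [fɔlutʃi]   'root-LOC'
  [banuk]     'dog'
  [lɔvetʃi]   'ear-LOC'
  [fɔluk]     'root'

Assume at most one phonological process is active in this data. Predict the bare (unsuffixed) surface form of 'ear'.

In [fɔluk] and [fɔlutʃi] the final segment of 'root' alternates: [k] ~ [tʃ].
Compare 'dog', with invariant [k] in [banuk] and [banuki]: an analysis with underlying /k/ and a rule producing [tʃ] before the LOC suffix would wrongly predict alternation here too.
So /tʃ/ is underlying, and a rule of depalatalization — palato-alveolar /tʃ/ becomes [k] when no front vowel follows — gives [k].
The one attested form of 'ear', [lɔvetʃi], shows underlying /lɔvetʃ/. Applying the same rule when no front vowel follows gives [lɔvek].

[lɔvek]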